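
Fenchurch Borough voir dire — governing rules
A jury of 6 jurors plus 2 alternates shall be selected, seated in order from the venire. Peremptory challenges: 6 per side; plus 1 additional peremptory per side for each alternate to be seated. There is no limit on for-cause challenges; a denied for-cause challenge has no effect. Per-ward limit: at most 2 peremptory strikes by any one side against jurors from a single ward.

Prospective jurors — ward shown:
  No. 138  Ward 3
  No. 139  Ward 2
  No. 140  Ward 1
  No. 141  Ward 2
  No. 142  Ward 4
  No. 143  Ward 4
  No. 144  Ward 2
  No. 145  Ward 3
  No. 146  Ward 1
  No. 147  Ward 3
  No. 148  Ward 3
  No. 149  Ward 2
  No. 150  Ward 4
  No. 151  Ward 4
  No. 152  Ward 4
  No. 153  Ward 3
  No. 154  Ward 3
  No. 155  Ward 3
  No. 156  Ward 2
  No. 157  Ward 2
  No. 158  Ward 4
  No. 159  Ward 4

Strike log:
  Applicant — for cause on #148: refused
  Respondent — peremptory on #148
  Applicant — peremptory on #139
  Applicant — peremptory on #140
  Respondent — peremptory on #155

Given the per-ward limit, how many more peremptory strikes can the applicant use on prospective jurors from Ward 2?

Applicant peremptories so far: #139, #140 — 2 of 8 used, 6 left overall.
Against Ward 2: #139 — 1 used; per-ward cap 2 leaves 1.
Binding limit: min(6, 1) = 1.

1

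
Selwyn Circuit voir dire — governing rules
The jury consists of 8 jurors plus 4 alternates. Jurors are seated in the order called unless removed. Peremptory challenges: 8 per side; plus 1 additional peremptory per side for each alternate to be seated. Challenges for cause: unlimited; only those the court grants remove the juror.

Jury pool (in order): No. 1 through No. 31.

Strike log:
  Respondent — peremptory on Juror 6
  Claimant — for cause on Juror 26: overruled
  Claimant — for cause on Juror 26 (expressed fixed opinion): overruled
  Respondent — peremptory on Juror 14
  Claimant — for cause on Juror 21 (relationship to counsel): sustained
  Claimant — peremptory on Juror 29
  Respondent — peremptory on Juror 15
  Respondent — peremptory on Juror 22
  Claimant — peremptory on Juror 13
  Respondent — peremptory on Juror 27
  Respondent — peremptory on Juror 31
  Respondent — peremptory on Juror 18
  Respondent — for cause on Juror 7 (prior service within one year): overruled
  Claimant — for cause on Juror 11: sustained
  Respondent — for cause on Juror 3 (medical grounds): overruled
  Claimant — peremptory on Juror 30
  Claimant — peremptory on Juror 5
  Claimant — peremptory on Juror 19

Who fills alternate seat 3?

17

Removed: #5, #6, #11, #13, #14, #15, #18, #19, #21, #22, #27, #29, #30, #31. (#3, #7, #26 stay — for-cause denied.)
Seating in order: seats 1–8 → #1, #2, #3, #4, #7, #8, #9, #10; alternates → #12, #16, #17, #20.
So alternate 3 is #17.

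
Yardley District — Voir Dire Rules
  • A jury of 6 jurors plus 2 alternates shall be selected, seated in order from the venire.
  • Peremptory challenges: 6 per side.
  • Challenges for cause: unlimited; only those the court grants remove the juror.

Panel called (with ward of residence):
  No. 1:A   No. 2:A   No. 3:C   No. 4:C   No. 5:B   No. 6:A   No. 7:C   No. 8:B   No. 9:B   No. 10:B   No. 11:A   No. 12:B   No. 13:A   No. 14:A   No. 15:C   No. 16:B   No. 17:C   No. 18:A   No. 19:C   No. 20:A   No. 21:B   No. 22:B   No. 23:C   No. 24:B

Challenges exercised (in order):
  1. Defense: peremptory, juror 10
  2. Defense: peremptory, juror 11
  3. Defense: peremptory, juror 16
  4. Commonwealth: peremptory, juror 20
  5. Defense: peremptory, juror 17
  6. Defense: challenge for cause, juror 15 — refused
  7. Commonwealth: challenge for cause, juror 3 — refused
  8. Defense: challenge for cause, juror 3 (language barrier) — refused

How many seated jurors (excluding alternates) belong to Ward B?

Removed: #10, #11, #16, #17, #20.
Seated jurors 1–6: #1, #2, #3, #4, #5, #6 (alternates #7, #8 not counted).
Of those, in Ward B: #5 → 1.

1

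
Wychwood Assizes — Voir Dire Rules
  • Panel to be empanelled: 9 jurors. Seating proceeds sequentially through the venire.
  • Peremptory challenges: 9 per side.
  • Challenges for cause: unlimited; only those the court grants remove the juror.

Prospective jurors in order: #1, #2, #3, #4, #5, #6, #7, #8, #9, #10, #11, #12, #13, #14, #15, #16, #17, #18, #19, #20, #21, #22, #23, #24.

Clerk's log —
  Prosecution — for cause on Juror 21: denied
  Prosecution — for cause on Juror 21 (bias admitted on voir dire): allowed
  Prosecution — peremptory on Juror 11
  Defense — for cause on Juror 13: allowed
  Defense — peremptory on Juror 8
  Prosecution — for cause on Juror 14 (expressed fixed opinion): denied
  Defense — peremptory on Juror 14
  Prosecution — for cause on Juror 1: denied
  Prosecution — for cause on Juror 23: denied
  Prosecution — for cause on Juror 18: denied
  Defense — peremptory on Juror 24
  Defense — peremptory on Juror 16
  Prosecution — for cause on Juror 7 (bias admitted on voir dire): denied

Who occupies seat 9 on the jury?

Removed: #8, #11, #13, #14, #16, #21, #24. (#1, #7, #18, #23 stay — for-cause denied.)
Seating in order: seats 1–9 → #1, #2, #3, #4, #5, #6, #7, #9, #10.
So seat 9 is #10.

10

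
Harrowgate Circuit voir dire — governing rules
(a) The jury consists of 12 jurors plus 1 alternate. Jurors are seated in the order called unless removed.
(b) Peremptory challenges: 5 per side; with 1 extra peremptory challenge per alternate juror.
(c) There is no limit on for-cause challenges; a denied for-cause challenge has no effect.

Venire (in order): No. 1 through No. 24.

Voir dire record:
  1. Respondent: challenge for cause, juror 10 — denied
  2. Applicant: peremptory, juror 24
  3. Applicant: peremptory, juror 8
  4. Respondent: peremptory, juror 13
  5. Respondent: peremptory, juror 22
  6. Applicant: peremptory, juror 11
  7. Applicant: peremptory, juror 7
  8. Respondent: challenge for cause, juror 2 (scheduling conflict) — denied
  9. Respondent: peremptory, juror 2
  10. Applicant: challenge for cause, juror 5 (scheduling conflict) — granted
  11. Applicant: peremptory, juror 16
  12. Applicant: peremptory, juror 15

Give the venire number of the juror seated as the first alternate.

21

Removed: #2, #5, #7, #8, #11, #13, #15, #16, #22, #24. (#10 stays — for-cause denied.)
Seating in order: seats 1–12 → #1, #3, #4, #6, #9, #10, #12, #14, #17, #18, #19, #20; alternates → #21.
So alternate 1 is #21.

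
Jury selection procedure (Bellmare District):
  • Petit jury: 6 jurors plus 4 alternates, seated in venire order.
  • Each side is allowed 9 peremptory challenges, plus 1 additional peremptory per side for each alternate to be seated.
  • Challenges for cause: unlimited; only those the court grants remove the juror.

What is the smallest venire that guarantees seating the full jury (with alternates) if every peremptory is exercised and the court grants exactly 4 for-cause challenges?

40

Seats to fill: 6 + 4 alternates = 10.
Peremptories: 9 + 1×4 = 13 per side × 2 sides = 26.
For-cause removals: 4.
Minimum venire: 10 + 26 + 4 = 40.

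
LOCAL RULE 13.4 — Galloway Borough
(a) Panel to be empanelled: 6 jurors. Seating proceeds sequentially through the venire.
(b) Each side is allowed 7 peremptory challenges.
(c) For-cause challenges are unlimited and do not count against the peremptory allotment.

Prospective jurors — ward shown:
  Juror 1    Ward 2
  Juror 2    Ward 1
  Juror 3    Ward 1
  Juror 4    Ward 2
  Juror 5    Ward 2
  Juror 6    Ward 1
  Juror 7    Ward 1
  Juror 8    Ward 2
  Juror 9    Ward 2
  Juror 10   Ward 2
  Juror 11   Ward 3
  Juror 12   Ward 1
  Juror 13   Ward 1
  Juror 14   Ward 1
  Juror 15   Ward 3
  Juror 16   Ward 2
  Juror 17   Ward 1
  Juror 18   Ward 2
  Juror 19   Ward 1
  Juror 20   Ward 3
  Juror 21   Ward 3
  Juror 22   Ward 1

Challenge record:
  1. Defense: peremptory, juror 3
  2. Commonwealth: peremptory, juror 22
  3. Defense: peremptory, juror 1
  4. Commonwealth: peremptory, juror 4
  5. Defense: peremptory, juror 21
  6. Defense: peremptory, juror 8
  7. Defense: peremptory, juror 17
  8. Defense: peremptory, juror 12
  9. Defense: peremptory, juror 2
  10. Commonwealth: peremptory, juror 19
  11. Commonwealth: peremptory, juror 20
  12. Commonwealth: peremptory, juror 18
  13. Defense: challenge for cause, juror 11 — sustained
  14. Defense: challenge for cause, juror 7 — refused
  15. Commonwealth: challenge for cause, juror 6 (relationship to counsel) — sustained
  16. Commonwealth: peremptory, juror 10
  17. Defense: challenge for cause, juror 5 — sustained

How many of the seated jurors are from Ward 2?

Removed: #1, #2, #3, #4, #5, #6, #8, #10, #11, #12, #17, #18, #19, #20, #21, #22.
Seated jurors 1–6: #7, #9, #13, #14, #15, #16.
Of those, in Ward 2: #9, #16 → 2.

2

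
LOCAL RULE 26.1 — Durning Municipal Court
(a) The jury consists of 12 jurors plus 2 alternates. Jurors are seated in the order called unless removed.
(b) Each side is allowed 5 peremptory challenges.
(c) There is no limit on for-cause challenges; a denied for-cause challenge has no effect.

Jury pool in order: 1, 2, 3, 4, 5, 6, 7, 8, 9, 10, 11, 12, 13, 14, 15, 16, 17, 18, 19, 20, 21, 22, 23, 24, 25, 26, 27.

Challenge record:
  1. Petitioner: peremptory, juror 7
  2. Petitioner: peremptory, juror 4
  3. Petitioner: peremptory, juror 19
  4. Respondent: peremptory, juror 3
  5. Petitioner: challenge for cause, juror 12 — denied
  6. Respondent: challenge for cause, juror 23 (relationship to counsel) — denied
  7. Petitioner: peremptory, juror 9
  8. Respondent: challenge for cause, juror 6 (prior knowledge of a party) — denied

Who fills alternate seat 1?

17

Removed: #3, #4, #7, #9, #19. (#6, #12, #23 stay — for-cause denied.)
Seating in order: seats 1–12 → #1, #2, #5, #6, #8, #10, #11, #12, #13, #14, #15, #16; alternates → #17, #18.
So alternate 1 is #17.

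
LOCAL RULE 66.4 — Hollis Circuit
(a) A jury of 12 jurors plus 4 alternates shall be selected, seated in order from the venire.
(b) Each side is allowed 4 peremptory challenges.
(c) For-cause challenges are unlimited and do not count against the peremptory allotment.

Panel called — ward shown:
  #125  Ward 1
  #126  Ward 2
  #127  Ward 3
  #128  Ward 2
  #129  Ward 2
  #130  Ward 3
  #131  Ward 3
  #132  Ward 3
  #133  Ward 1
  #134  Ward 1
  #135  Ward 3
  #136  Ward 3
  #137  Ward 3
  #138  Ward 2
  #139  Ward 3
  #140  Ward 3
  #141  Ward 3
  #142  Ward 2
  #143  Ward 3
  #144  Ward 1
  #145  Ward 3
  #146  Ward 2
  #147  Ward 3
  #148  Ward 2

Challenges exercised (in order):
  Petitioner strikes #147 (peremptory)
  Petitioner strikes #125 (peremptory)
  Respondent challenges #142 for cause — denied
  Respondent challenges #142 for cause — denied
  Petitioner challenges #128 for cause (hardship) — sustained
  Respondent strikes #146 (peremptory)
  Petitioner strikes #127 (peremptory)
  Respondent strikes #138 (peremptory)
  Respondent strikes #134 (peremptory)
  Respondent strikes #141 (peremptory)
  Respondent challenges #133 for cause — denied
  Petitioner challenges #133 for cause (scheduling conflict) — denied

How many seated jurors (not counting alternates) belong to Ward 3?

8

Removed: #125, #127, #128, #134, #138, #141, #146, #147.
Seated jurors 1–12: #126, #129, #130, #131, #132, #133, #135, #136, #137, #139, #140, #142 (alternates #143, #144, #145, #148 not counted).
Of those, in Ward 3: #130, #131, #132, #135, #136, #137, #139, #140 → 8.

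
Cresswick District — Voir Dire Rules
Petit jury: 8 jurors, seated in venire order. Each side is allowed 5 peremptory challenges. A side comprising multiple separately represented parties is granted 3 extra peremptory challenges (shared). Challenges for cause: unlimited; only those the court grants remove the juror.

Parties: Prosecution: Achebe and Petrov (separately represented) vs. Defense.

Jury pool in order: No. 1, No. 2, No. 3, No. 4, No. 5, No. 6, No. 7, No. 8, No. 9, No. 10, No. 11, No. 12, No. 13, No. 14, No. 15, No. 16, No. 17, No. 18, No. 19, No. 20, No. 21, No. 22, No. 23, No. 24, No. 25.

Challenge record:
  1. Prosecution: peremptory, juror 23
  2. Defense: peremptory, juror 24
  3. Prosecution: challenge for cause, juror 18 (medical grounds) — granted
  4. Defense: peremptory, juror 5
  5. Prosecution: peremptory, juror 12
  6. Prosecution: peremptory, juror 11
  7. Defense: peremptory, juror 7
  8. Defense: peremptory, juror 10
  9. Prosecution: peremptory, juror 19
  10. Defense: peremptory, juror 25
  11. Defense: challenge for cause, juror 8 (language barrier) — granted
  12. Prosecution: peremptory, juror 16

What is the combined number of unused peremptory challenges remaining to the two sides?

Prosecution allotment: 5 base + 3 multi-party = 8. Defense allotment: 5.
Prosecution peremptories used: #23, #12, #11, #19, #16 — 5 (the for-cause on #18 doesn't count).
Defense peremptories used: #24, #5, #7, #10, #25 — 5 (the for-cause on #8 doesn't count).
Remaining: (8 − 5) + (5 − 5) = 3.

3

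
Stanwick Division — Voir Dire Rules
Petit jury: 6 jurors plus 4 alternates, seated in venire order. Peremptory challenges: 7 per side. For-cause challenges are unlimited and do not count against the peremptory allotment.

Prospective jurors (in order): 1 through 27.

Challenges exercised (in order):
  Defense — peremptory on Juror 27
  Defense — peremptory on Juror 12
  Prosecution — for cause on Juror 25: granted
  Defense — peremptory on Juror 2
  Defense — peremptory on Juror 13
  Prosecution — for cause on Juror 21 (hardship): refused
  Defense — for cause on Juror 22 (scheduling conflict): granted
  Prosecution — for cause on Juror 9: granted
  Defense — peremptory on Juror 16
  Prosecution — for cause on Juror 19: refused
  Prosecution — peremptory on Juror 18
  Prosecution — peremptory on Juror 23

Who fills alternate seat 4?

Removed: #2, #9, #12, #13, #16, #18, #22, #23, #25, #27. (#19, #21 stay — for-cause denied.)
Filling seats in venire order through position 10: #1, #3, #4, #5, #6, #7, #8, #10, #11, #14.
So alternate 4 is #14.

14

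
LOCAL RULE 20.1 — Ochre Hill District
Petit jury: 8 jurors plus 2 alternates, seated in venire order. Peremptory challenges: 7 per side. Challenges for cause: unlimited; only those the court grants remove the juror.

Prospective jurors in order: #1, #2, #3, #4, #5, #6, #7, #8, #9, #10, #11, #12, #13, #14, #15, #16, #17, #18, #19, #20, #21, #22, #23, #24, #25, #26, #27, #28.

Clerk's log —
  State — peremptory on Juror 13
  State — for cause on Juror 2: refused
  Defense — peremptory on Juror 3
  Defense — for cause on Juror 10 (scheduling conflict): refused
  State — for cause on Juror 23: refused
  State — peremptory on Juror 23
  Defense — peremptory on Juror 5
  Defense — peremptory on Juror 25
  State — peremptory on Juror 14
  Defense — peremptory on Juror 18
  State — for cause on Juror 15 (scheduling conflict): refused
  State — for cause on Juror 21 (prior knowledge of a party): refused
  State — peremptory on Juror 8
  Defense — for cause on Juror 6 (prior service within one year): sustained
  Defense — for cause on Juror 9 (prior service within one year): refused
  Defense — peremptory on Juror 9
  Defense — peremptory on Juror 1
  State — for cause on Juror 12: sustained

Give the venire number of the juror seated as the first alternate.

Removed: #1, #3, #5, #6, #8, #9, #12, #13, #14, #18, #23, #25. (#2, #10, #15, #21 stay — for-cause denied.)
Filling seats in venire order through position 9: #2, #4, #7, #10, #11, #15, #16, #17, #19.
So alternate 1 is #19.

19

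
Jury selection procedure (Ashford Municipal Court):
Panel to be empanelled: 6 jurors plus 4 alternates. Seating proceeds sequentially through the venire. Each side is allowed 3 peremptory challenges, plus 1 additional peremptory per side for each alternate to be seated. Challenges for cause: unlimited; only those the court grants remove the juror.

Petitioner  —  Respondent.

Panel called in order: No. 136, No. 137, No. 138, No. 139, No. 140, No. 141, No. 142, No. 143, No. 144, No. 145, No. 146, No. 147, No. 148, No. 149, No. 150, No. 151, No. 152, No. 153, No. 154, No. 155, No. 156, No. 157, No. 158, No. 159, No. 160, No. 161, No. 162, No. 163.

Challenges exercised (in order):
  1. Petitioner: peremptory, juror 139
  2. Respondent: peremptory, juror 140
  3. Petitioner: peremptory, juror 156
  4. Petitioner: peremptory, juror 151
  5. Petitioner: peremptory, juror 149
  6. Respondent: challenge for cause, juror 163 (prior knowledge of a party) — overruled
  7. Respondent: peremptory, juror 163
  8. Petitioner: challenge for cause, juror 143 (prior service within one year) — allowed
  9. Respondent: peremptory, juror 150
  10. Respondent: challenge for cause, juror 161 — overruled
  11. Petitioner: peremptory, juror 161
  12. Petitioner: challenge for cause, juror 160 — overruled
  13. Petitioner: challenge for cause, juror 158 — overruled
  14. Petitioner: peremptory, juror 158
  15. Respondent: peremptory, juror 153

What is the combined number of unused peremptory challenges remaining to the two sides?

4

Petitioner allotment: 3 base + 1 × 4 alternates = 7. Respondent allotment: 3 base + 1 × 4 alternates = 7.
Petitioner peremptories used: #139, #156, #151, #149, #161, #158 — 6 (for-cause on #143, #160, #158 don't count).
Respondent peremptories used: #140, #163, #150, #153 — 4 (for-cause on #163, #161 don't count).
Remaining: (7 − 6) + (7 − 4) = 4.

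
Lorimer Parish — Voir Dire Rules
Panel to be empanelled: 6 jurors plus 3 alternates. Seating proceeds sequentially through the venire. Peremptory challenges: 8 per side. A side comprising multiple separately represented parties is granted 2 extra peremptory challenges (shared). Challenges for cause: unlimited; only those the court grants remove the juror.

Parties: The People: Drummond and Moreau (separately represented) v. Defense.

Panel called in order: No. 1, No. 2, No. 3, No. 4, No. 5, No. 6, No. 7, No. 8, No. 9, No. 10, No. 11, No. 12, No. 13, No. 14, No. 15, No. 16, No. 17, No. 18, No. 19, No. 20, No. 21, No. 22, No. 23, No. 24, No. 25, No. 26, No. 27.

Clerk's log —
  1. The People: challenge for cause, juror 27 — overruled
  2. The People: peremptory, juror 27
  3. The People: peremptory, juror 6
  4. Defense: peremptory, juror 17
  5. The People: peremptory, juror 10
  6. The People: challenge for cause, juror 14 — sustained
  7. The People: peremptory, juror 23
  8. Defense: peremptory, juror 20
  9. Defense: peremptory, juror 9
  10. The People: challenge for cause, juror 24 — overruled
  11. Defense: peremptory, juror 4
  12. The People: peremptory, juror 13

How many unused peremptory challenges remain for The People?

5

The People allotment: 8 base + 2 multi-party = 10.
The People peremptories used: #27, #6, #10, #23, #13 — 5 (for-cause on #27, #14, #24 don't count).
Remaining: 10 − 5 = 5.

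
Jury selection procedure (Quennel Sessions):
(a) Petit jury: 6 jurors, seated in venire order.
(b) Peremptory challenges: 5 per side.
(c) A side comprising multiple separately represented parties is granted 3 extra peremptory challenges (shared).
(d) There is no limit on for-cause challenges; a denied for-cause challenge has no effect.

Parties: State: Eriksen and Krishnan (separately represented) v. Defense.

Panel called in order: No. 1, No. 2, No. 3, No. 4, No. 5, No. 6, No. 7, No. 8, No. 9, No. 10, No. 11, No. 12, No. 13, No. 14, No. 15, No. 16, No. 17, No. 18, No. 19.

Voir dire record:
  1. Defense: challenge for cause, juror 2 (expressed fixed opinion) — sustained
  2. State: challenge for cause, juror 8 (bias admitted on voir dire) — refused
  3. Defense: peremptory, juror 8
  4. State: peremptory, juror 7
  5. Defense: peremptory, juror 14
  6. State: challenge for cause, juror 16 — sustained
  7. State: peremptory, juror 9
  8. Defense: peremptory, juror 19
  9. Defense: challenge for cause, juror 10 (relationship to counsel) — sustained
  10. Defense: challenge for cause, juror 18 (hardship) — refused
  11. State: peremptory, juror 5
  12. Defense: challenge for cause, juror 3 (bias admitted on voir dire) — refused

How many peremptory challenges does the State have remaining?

State allotment: 5 base + 3 multi-party = 8.
State peremptories used: #7, #9, #5 — 3 (for-cause on #8, #16 don't count).
Remaining: 8 − 3 = 5.

5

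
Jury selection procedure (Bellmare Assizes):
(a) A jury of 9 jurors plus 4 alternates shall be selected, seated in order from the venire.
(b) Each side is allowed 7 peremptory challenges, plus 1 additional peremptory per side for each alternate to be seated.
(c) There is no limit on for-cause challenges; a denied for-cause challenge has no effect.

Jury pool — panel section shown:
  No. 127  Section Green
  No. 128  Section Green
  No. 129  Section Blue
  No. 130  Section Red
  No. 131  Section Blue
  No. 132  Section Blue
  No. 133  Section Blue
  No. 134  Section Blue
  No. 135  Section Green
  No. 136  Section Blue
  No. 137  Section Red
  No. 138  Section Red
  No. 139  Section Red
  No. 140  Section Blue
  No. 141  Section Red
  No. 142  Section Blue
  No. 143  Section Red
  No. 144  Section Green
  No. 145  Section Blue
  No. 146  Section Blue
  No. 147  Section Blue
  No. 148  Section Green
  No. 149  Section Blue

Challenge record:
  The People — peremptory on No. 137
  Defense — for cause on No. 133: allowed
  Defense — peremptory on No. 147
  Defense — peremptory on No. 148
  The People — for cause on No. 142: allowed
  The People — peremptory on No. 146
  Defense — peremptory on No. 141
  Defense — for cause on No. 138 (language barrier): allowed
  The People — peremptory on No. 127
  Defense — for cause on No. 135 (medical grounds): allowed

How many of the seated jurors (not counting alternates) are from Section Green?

1

Removed: #127, #133, #135, #137, #138, #141, #142, #146, #147, #148.
Seated jurors 1–9: #128, #129, #130, #131, #132, #134, #136, #139, #140 (alternates #143, #144, #145, #149 not counted).
Of those, in Section Green: #128 → 1.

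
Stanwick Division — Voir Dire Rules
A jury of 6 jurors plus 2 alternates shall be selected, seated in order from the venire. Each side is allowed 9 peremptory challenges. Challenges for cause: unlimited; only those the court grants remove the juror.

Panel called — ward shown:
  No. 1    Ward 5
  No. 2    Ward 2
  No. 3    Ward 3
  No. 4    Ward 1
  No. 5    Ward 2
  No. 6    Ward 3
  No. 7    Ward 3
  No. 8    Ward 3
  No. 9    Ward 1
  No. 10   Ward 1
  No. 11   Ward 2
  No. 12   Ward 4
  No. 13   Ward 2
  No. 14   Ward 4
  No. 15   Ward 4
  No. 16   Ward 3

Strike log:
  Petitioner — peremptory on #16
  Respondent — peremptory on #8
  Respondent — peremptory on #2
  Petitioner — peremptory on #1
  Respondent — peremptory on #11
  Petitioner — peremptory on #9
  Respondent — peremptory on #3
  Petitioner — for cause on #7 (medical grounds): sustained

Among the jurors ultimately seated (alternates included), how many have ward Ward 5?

Removed: #1, #2, #3, #7, #8, #9, #11, #16.
Seated (8 incl. alternates): #4, #5, #6, #10, #12, #13, #14, #15.
None of those are in Ward 5 → 0.

0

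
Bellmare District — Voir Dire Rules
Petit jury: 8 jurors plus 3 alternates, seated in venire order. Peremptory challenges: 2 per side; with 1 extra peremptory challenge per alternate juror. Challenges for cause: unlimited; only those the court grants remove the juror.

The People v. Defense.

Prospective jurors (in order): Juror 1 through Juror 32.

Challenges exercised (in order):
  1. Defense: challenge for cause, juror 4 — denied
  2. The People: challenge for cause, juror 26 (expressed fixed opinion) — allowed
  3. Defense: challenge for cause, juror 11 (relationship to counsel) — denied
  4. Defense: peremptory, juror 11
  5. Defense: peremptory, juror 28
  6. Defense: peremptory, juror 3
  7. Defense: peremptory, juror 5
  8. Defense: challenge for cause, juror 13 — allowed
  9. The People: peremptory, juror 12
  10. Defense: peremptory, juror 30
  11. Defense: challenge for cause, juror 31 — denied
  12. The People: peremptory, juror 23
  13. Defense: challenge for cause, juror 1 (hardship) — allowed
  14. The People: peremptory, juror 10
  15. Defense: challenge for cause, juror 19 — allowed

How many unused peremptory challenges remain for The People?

The People allotment: 2 base + 1 × 3 alternates = 5.
The People peremptories used: #12, #23, #10 — 3 (the for-cause on #26 doesn't count).
Remaining: 5 − 3 = 2.

2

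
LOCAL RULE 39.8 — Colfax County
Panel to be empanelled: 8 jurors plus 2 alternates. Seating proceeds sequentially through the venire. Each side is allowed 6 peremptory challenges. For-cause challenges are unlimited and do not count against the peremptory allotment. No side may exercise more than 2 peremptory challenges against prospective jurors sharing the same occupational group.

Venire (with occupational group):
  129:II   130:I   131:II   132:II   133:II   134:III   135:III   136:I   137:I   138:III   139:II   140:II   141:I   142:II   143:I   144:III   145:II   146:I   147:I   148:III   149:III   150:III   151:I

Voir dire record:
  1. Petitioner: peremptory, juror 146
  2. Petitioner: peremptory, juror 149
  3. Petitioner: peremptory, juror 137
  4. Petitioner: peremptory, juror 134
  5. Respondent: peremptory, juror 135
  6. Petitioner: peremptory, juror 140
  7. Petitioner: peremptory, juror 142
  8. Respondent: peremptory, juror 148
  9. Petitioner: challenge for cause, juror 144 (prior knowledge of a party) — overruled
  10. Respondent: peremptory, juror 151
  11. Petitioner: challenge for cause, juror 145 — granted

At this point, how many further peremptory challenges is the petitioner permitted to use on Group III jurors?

Petitioner peremptories so far: #146, #149, #137, #134, #140, #142 — 6 of 6 used, 0 left overall.
Against Group III: #149, #134 — 2 used; per-group cap 2 leaves 0.
Binding limit: min(0, 0) = 0.

0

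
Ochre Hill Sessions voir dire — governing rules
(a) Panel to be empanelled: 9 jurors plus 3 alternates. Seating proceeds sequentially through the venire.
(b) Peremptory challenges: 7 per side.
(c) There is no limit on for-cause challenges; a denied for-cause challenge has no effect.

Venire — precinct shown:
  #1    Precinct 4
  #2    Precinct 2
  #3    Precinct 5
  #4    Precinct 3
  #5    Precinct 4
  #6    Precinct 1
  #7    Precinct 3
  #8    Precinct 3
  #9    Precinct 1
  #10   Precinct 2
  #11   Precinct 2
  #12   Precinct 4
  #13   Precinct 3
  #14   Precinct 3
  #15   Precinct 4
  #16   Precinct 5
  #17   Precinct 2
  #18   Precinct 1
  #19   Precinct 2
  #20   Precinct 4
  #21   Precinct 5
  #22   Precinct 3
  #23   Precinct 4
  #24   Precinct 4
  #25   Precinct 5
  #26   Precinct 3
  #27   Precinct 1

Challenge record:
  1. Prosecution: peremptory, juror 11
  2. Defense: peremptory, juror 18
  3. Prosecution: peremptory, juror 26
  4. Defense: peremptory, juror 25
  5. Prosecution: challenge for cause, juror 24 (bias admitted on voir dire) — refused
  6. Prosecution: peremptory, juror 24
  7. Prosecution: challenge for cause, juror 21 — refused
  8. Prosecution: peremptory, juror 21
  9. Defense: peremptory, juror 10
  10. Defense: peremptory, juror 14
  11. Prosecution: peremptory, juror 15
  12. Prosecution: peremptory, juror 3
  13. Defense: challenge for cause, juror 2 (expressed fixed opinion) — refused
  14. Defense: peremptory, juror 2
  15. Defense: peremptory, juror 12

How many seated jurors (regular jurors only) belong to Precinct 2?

Removed: #2, #3, #10, #11, #12, #14, #15, #18, #21, #24, #25, #26.
Seated jurors 1–9: #1, #4, #5, #6, #7, #8, #9, #13, #16 (alternates #17, #19, #20 not counted).
None of those are in Precinct 2 → 0.

0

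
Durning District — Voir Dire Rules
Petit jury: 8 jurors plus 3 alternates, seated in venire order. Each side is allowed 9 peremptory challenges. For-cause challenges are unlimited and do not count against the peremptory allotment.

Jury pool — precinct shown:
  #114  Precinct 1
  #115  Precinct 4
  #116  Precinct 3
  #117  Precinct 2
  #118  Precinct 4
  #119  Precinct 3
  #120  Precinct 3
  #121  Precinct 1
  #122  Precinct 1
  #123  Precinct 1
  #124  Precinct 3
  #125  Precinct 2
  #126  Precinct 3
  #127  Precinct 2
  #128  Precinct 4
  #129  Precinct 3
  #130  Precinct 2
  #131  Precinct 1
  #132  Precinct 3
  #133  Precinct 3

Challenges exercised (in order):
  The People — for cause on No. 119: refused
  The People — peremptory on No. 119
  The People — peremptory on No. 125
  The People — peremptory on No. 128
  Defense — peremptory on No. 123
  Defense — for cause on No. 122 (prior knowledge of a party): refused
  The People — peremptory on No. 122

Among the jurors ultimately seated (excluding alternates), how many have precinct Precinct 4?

2

Removed: #119, #122, #123, #125, #128.
Seated jurors 1–8: #114, #115, #116, #117, #118, #120, #121, #124 (alternates #126, #127, #129 not counted).
Of those, in Precinct 4: #115, #118 → 2.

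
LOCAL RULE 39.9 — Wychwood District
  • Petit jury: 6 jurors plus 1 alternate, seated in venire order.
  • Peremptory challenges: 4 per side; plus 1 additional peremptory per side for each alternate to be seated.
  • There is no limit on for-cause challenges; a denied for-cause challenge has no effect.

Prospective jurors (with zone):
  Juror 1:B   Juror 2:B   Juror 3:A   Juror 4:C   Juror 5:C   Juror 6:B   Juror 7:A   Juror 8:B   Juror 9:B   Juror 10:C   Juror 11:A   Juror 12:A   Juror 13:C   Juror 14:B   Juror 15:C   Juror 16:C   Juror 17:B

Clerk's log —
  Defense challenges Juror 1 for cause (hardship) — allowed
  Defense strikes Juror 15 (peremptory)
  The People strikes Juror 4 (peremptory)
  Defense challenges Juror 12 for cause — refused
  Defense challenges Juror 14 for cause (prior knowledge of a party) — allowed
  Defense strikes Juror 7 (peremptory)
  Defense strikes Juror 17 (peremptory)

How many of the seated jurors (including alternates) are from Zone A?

Removed: #1, #4, #7, #14, #15, #17.
Seated (7 incl. alternates): #2, #3, #5, #6, #8, #9, #10.
Of those, in Zone A: #3 → 1.

1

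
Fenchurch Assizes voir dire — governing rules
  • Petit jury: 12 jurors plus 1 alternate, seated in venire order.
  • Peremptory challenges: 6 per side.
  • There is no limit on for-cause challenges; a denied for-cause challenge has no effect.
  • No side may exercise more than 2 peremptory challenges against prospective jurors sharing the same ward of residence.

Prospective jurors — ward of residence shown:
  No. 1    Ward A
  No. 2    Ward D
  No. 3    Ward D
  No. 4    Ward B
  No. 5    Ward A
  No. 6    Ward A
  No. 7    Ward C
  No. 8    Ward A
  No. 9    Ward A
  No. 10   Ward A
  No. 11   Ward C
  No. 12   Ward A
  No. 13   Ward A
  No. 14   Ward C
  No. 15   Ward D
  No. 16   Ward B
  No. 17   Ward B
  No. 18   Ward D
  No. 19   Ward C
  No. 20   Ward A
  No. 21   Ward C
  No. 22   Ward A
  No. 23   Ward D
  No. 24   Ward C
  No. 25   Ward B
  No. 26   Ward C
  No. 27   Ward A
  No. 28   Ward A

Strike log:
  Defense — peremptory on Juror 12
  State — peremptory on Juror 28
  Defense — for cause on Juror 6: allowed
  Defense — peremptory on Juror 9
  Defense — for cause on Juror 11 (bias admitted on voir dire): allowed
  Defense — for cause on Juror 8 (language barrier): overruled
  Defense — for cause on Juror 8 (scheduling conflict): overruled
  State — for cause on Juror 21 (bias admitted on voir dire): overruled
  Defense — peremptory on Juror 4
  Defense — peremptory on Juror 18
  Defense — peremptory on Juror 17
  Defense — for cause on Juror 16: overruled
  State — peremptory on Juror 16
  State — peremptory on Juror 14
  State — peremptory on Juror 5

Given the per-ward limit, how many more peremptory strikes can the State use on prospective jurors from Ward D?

2

State peremptories so far: #28, #16, #14, #5 — 4 of 6 used, 2 left overall.
Against Ward D: none yet — per-ward cap 2 leaves 2.
Binding limit: min(2, 2) = 2.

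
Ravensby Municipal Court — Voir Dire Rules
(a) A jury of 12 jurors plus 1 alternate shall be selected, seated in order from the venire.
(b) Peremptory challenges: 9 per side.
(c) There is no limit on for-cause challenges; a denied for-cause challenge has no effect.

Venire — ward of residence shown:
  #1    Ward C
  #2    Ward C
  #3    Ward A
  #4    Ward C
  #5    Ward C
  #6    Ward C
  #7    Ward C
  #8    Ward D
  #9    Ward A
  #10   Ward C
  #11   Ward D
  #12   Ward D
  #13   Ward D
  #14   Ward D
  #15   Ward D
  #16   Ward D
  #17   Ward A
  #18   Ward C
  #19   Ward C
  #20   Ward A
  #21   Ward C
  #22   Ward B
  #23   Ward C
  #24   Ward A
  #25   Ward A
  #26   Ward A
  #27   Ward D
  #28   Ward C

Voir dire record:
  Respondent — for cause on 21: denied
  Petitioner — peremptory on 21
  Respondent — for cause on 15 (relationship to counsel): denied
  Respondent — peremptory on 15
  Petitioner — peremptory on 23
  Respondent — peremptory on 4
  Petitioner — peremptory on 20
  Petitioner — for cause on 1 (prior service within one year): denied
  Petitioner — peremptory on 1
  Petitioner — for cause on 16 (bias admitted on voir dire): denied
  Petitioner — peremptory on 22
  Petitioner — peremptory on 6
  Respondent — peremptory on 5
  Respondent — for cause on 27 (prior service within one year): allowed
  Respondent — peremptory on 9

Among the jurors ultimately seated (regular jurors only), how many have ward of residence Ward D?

6

Removed: #1, #4, #5, #6, #9, #15, #20, #21, #22, #23, #27.
Seated jurors 1–12: #2, #3, #7, #8, #10, #11, #12, #13, #14, #16, #17, #18 (alternates #19 not counted).
Of those, in Ward D: #8, #11, #12, #13, #14, #16 → 6.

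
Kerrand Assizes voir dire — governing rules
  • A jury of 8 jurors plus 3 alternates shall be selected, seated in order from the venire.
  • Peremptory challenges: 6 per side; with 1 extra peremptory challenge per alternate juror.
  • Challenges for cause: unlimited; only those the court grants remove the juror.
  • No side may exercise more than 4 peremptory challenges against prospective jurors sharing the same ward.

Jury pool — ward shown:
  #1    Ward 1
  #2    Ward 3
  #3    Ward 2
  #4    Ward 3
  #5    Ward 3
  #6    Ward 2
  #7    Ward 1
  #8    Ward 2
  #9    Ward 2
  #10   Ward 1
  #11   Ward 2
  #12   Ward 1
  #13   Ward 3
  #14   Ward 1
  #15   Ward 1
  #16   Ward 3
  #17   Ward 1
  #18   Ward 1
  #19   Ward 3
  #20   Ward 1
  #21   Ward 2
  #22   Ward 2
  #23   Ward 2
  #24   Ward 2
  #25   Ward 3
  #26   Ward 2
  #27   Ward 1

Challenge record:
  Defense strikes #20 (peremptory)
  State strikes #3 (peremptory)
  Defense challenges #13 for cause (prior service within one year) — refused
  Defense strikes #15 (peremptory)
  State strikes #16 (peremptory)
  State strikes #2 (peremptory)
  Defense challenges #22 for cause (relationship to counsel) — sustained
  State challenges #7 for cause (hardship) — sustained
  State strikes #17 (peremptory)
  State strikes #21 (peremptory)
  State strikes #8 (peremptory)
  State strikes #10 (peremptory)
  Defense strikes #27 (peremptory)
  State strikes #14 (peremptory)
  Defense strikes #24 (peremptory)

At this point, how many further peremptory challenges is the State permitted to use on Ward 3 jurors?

1

State peremptories so far: #3, #16, #2, #17, #21, #8, #10, #14 — 8 of 9 used, 1 left overall.
Against Ward 3: #16, #2 — 2 used; per-ward cap 4 leaves 2.
Binding limit: min(1, 2) = 1.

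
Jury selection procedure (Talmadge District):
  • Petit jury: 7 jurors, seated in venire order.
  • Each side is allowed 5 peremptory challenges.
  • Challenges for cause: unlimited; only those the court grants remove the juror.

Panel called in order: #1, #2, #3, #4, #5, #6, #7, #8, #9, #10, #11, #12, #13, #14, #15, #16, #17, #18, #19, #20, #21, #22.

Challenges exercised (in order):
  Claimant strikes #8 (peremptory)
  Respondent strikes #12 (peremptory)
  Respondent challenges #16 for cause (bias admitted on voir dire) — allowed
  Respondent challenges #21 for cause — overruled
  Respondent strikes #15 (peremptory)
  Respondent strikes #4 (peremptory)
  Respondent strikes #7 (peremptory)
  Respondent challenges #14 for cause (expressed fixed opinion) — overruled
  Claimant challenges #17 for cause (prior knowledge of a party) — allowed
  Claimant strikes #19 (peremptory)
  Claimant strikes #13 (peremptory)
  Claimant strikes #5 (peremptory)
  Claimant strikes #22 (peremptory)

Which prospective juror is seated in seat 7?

11

Removed: #4, #5, #7, #8, #12, #13, #15, #16, #17, #19, #22. (#14, #21 stay — for-cause denied.)
Seating in order: seats 1–7 → #1, #2, #3, #6, #9, #10, #11.
So seat 7 is #11.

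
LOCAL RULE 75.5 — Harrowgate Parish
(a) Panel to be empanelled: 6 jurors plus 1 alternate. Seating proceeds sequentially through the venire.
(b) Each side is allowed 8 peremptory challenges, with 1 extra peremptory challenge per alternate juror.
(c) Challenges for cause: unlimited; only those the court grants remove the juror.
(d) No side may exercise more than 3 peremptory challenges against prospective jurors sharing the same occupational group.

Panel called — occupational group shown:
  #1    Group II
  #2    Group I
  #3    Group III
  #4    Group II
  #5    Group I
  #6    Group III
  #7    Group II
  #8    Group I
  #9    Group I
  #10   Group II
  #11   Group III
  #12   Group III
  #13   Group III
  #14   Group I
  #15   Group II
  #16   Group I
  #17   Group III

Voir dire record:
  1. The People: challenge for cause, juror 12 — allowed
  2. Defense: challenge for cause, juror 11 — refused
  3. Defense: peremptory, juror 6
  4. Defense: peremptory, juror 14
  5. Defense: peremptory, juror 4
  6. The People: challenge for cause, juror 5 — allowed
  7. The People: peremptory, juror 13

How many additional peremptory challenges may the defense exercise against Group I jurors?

2

Defense peremptories so far: #6, #14, #4 — 3 of 9 used, 6 left overall.
Against Group I: #14 — 1 used; per-group cap 3 leaves 2.
Binding limit: min(6, 2) = 2.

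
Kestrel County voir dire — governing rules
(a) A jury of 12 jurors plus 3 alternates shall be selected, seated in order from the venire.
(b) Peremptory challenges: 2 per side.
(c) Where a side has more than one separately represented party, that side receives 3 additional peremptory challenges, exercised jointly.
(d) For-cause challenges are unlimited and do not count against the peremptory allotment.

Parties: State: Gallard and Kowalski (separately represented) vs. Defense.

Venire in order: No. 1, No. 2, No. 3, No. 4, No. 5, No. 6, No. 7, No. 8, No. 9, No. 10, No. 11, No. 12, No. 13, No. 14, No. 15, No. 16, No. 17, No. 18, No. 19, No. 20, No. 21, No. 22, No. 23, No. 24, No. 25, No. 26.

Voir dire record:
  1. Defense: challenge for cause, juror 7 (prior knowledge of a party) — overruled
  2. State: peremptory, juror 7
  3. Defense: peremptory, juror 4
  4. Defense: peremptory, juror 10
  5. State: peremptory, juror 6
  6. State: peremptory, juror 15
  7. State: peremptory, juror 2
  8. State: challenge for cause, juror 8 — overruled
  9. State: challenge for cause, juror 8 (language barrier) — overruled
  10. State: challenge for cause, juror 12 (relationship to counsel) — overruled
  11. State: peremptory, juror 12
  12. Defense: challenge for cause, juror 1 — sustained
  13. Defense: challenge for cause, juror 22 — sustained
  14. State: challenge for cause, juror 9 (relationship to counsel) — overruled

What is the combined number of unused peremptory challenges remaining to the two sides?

State allotment: 2 base + 3 multi-party = 5. Defense allotment: 2.
State peremptories used: #7, #6, #15, #2, #12 — 5 (for-cause on #8, #8, #12, #9 don't count).
Defense peremptories used: #4, #10 — 2 (for-cause on #7, #1, #22 don't count).
Remaining: (5 − 5) + (2 − 2) = 0.

0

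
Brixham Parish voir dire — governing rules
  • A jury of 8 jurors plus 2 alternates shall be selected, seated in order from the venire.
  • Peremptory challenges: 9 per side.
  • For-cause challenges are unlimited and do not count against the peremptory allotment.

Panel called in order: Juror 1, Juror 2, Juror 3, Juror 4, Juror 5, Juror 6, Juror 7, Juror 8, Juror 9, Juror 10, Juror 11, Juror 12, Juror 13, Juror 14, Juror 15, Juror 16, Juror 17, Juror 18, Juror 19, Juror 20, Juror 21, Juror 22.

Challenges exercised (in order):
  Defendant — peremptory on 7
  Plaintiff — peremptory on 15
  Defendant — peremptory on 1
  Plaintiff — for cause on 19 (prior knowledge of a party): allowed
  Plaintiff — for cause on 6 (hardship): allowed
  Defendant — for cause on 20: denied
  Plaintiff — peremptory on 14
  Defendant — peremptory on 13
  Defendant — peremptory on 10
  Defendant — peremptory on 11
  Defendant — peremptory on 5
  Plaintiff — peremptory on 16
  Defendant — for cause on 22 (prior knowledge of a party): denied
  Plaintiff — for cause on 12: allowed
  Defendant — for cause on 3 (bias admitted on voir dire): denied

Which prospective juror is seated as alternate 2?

22

Removed: #1, #5, #6, #7, #10, #11, #12, #13, #14, #15, #16, #19. (#3, #20, #22 stay — for-cause denied.)
Filling seats in venire order through position 10: #2, #3, #4, #8, #9, #17, #18, #20, #21, #22.
So alternate 2 is #22.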